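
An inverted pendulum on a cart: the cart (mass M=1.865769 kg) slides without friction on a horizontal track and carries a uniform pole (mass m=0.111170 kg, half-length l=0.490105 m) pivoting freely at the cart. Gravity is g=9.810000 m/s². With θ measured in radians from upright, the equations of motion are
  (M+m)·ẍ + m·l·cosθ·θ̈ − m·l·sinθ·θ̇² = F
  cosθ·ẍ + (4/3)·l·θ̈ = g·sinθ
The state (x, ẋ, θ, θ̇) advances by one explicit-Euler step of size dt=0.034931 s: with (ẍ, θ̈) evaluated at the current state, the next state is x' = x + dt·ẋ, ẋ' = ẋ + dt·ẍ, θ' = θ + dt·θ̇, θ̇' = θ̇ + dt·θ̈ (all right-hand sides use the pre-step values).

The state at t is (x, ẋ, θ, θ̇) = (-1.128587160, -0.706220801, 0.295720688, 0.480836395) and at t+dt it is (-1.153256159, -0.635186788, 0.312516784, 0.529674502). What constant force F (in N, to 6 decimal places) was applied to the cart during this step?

ẍ = (ẋ'−ẋ)/dt = (-0.635186788−-0.706220801)/0.034931 = 2.033552
θ̈ = (θ̇'−θ̇)/dt = (0.529674502−0.480836395)/0.034931 = 1.398131
sinθ=0.291429, cosθ=0.956592
F = (M+m)·ẍ + m·l·cosθ·θ̈ − m·l·sinθ·θ̇² = 4.020209 + 0.072870 − 0.003671 = 4.089408

F = 4.089408 N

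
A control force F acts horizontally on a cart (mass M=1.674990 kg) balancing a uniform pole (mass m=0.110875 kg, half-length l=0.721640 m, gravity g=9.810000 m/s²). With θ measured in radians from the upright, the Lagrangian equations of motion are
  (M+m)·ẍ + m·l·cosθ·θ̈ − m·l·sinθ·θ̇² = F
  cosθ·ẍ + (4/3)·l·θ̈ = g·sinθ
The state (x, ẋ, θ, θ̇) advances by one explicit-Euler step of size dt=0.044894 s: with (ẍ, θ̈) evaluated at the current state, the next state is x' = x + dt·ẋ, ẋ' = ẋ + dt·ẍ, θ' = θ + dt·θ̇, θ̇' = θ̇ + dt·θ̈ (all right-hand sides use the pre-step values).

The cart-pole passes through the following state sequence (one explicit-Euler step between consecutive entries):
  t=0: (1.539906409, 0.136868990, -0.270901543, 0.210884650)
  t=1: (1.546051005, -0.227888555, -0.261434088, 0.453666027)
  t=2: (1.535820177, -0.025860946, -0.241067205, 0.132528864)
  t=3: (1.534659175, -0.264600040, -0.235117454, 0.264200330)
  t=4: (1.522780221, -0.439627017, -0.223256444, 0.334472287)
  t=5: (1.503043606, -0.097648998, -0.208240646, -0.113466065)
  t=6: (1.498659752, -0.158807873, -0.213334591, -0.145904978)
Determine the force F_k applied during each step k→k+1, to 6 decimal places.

step 0→1:
  ẍ = (ẋ'−ẋ)/dt = (-0.227888555−0.136868990)/0.044894 = -8.124862
  θ̈ = (θ̇'−θ̇)/dt = (0.453666027−0.210884650)/0.044894 = 5.407880
  sinθ=-0.267600, cosθ=0.963530
  F = (M+m)·ẍ + m·l·cosθ·θ̈ − m·l·sinθ·θ̇² = -14.509906 + 0.416914 − -0.000952 = -14.092040
step 1→2:
  ẍ = (ẋ'−ẋ)/dt = (-0.025860946−-0.227888555)/0.044894 = 4.500103
  θ̈ = (θ̇'−θ̇)/dt = (0.132528864−0.453666027)/0.044894 = -7.153231
  sinθ=-0.258466, cosθ=0.966020
  F = (M+m)·ẍ + m·l·cosθ·θ̈ − m·l·sinθ·θ̇² = 8.036576 + -0.552895 − -0.004256 = 7.487937
step 2→3:
  ẍ = (ẋ'−ẋ)/dt = (-0.264600040−-0.025860946)/0.044894 = -5.317840
  θ̈ = (θ̇'−θ̇)/dt = (0.264200330−0.132528864)/0.044894 = 2.932941
  sinθ=-0.238739, cosθ=0.971084
  F = (M+m)·ẍ + m·l·cosθ·θ̈ − m·l·sinθ·θ̇² = -9.496944 + 0.227884 − -0.000336 = -9.268724
step 3→4:
  ẍ = (ẋ'−ẋ)/dt = (-0.439627017−-0.264600040)/0.044894 = -3.898672
  θ̈ = (θ̇'−θ̇)/dt = (0.334472287−0.264200330)/0.044894 = 1.565286
  sinθ=-0.232957, cosθ=0.972487
  F = (M+m)·ẍ + m·l·cosθ·θ̈ − m·l·sinθ·θ̇² = -6.962502 + 0.121796 − -0.001301 = -6.839405
step 4→5:
  ẍ = (ẋ'−ẋ)/dt = (-0.097648998−-0.439627017)/0.044894 = 7.617455
  θ̈ = (θ̇'−θ̇)/dt = (-0.113466065−0.334472287)/0.044894 = -9.977689
  sinθ=-0.221406, cosθ=0.975182
  F = (M+m)·ẍ + m·l·cosθ·θ̈ − m·l·sinθ·θ̇² = 13.603746 + -0.778520 − -0.001982 = 12.827208
step 5→6:
  ẍ = (ẋ'−ẋ)/dt = (-0.158807873−-0.097648998)/0.044894 = -1.362295
  θ̈ = (θ̇'−θ̇)/dt = (-0.145904978−-0.113466065)/0.044894 = -0.722567
  sinθ=-0.206739, cosθ=0.978396
  F = (M+m)·ẍ + m·l·cosθ·θ̈ − m·l·sinθ·θ̇² = -2.432875 + -0.056565 − -0.000213 = -2.489227

F_0 = -14.092040 N
F_1 = 7.487937 N
F_2 = -9.268724 N
F_3 = -6.839405 N
F_4 = 12.827208 N
F_5 = -2.489227 N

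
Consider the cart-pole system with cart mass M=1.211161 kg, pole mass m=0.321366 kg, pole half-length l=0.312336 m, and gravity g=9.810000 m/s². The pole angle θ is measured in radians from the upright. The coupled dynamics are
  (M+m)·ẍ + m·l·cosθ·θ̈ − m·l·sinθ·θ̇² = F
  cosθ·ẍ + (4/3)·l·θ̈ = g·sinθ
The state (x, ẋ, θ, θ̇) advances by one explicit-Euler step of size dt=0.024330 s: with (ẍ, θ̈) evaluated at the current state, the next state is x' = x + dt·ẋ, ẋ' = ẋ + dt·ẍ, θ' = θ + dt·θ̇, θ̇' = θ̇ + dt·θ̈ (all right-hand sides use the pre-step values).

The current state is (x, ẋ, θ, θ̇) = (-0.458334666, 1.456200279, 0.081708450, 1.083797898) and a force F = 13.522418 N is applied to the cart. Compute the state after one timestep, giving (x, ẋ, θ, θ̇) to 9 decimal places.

sinθ=0.081617562, cosθ=0.996663721
temp = (F + m·l·θ̇²·sinθ)/(M+m) = (13.522418 + 0.009622816)/1.532527 = 8.829887380
θ̈ = (g·sinθ − cosθ·temp)/(l·(4/3 − m·cos²θ/(M+m))) = -22.766145011
ẍ = temp − m·l·θ̈·cosθ/(M+m) = 10.316000898
Euler: x'=-0.458334666+0.024330·1.456200279=-0.422905313, ẋ'=1.456200279+0.024330·10.316000898=1.707188581
       θ'=0.081708450+0.024330·1.083797898=0.108077253, θ̇'=1.083797898+0.024330·-22.766145011=0.529897590

(-0.422905313, 1.707188581, 0.108077253, 0.529897590)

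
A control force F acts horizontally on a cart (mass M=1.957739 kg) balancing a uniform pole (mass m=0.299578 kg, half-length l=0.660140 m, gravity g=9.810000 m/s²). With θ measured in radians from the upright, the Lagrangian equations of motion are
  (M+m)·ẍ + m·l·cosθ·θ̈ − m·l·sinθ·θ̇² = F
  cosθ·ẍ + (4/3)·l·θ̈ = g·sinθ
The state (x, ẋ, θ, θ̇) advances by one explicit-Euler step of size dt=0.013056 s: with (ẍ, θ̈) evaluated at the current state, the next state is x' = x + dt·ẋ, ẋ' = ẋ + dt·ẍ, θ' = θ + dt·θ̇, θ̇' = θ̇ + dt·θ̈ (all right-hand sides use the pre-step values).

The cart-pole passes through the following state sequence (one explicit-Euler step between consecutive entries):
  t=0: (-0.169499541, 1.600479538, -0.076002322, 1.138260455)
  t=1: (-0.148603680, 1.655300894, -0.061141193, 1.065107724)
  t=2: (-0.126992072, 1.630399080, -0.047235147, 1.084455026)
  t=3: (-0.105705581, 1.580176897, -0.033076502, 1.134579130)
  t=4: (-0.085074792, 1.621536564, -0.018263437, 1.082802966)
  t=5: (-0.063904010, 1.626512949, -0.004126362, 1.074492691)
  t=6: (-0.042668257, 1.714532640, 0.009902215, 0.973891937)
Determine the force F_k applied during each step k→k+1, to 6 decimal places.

F_0 = 8.392924 N
F_1 = -3.999178 N
F_2 = -7.913783 N
F_3 = 6.375457 N
F_4 = 0.738769 N
F_5 = 13.695287 N

step 0→1:
  ẍ = (ẋ'−ẋ)/dt = (1.655300894−1.600479538)/0.013056 = 4.198940
  θ̈ = (θ̇'−θ̇)/dt = (1.065107724−1.138260455)/0.013056 = -5.602997
  sinθ=-0.075929, cosθ=0.997113
  F = (M+m)·ẍ + m·l·cosθ·θ̈ − m·l·sinθ·θ̇² = 9.478338 + -1.104869 − -0.019455 = 8.392924
step 1→2:
  ẍ = (ẋ'−ẋ)/dt = (1.630399080−1.655300894)/0.013056 = -1.907308
  θ̈ = (θ̇'−θ̇)/dt = (1.084455026−1.065107724)/0.013056 = 1.481871
  sinθ=-0.061103, cosθ=0.998131
  F = (M+m)·ẍ + m·l·cosθ·θ̈ − m·l·sinθ·θ̇² = -4.305399 + 0.292512 − -0.013709 = -3.999178
step 2→3:
  ẍ = (ẋ'−ẋ)/dt = (1.580176897−1.630399080)/0.013056 = -3.846675
  θ̈ = (θ̇'−θ̇)/dt = (1.134579130−1.084455026)/0.013056 = 3.839162
  sinθ=-0.047218, cosθ=0.998885
  F = (M+m)·ẍ + m·l·cosθ·θ̈ − m·l·sinθ·θ̇² = -8.683164 + 0.758399 − -0.010982 = -7.913783
step 3→4:
  ẍ = (ẋ'−ẋ)/dt = (1.621536564−1.580176897)/0.013056 = 3.167867
  θ̈ = (θ̇'−θ̇)/dt = (1.082802966−1.134579130)/0.013056 = -3.965699
  sinθ=-0.033070, cosθ=0.999453
  F = (M+m)·ẍ + m·l·cosθ·θ̈ − m·l·sinθ·θ̇² = 7.150879 + -0.783841 − -0.008419 = 6.375457
step 4→5:
  ẍ = (ẋ'−ẋ)/dt = (1.626512949−1.621536564)/0.013056 = 0.381157
  θ̈ = (θ̇'−θ̇)/dt = (1.074492691−1.082802966)/0.013056 = -0.636510
  sinθ=-0.018262, cosθ=0.999833
  F = (M+m)·ẍ + m·l·cosθ·θ̈ − m·l·sinθ·θ̇² = 0.860392 + -0.125857 − -0.004235 = 0.738769
step 5→6:
  ẍ = (ẋ'−ẋ)/dt = (1.714532640−1.626512949)/0.013056 = 6.741704
  θ̈ = (θ̇'−θ̇)/dt = (0.973891937−1.074492691)/0.013056 = -7.705327
  sinθ=-0.004126, cosθ=0.999991
  F = (M+m)·ẍ + m·l·cosθ·θ̈ − m·l·sinθ·θ̇² = 15.218164 + -1.523819 − -0.000942 = 13.695287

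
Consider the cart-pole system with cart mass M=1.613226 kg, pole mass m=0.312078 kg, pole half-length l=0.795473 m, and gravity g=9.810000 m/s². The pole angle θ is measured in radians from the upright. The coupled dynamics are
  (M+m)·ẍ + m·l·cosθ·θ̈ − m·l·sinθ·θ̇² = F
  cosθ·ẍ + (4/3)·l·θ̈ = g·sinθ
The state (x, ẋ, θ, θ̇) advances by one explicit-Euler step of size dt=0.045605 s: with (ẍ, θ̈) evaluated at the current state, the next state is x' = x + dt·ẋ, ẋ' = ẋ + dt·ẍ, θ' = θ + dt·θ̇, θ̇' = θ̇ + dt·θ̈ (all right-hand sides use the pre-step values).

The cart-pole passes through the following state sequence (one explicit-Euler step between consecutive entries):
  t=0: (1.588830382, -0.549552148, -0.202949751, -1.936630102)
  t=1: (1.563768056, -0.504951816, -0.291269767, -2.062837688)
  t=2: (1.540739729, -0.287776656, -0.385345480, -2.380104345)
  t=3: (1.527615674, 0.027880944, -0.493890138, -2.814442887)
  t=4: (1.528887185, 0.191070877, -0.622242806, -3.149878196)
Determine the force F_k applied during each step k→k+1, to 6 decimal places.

F_0 = 1.397648 N
F_1 = 7.817541 N
F_2 = 11.663771 N
F_3 = 6.213840 N

step 0→1:
  ẍ = (ẋ'−ẋ)/dt = (-0.504951816−-0.549552148)/0.045605 = 0.977970
  θ̈ = (θ̇'−θ̇)/dt = (-2.062837688−-1.936630102)/0.045605 = -2.767407
  sinθ=-0.201559, cosθ=0.979476
  F = (M+m)·ẍ + m·l·cosθ·θ̈ − m·l·sinθ·θ̇² = 1.882890 + -0.672908 − -0.187666 = 1.397648
step 1→2:
  ẍ = (ẋ'−ẋ)/dt = (-0.287776656−-0.504951816)/0.045605 = 4.762091
  θ̈ = (θ̇'−θ̇)/dt = (-2.380104345−-2.062837688)/0.045605 = -6.956839
  sinθ=-0.287169, cosθ=0.957880
  F = (M+m)·ẍ + m·l·cosθ·θ̈ − m·l·sinθ·θ̇² = 9.168473 + -1.654290 − -0.303358 = 7.817541
step 2→3:
  ẍ = (ẋ'−ẋ)/dt = (0.027880944−-0.287776656)/0.045605 = 6.921557
  θ̈ = (θ̇'−θ̇)/dt = (-2.814442887−-2.380104345)/0.045605 = -9.523924
  sinθ=-0.375879, cosθ=0.926669
  F = (M+m)·ẍ + m·l·cosθ·θ̈ − m·l·sinθ·θ̇² = 13.326101 + -2.190932 − -0.528602 = 11.663771
step 3→4:
  ẍ = (ẋ'−ẋ)/dt = (0.191070877−0.027880944)/0.045605 = 3.578334
  θ̈ = (θ̇'−θ̇)/dt = (-3.149878196−-2.814442887)/0.045605 = -7.355231
  sinθ=-0.474055, cosθ=0.880495
  F = (M+m)·ẍ + m·l·cosθ·θ̈ − m·l·sinθ·θ̇² = 6.889381 + -1.607726 − -0.932185 = 6.213840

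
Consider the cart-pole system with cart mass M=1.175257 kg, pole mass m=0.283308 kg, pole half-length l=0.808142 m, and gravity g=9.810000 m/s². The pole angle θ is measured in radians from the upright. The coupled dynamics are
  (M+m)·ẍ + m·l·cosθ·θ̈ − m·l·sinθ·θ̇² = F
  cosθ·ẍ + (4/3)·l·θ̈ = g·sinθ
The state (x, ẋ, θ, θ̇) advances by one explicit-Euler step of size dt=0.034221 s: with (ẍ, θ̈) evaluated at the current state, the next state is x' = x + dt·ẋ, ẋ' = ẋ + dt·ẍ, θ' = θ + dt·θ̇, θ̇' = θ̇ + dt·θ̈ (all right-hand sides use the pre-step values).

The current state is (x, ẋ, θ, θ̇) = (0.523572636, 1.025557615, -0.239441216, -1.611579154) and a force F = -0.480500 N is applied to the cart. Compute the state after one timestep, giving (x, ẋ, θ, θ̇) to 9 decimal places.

(0.558668243, 1.021714481, -0.294591066, -1.682002693)

sinθ=-0.237159821, cosθ=0.971470648
temp = (F + m·l·θ̇²·sinθ)/(M+m) = (-0.480500 + -0.141023313)/1.458565 = -0.426119722
θ̈ = (g·sinθ − cosθ·temp)/(l·(4/3 − m·cos²θ/(M+m))) = -2.057904193
ẍ = temp − m·l·θ̈·cosθ/(M+m) = -0.112303375
Euler: x'=0.523572636+0.034221·1.025557615=0.558668243, ẋ'=1.025557615+0.034221·-0.112303375=1.021714481
       θ'=-0.239441216+0.034221·-1.611579154=-0.294591066, θ̇'=-1.611579154+0.034221·-2.057904193=-1.682002693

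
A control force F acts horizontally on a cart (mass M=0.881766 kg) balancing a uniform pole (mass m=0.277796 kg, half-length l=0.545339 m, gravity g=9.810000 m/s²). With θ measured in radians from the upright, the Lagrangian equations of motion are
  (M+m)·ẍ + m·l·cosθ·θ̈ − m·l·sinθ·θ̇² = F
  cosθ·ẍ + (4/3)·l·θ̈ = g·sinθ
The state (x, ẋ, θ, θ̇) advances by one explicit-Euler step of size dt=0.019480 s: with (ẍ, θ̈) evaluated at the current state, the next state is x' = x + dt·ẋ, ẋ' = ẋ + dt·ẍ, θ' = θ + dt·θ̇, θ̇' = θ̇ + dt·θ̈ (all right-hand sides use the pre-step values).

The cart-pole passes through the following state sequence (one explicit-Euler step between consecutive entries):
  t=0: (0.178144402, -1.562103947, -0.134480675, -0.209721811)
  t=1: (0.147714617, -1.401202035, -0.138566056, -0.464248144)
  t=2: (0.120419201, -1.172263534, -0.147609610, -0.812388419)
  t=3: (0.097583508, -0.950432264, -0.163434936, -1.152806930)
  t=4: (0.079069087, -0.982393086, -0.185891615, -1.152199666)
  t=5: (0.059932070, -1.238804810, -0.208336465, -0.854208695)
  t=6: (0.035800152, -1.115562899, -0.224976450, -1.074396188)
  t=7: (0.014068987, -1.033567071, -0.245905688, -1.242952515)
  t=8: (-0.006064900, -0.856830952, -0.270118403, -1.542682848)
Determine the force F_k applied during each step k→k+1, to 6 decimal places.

F_0 = 7.617163 N
F_1 = 10.950767 N
F_2 = 10.600788 N
F_3 = -1.865075 N
F_4 = -12.948429 N
F_5 = 5.683596 N
F_6 = 3.642073 N
F_7 = 8.316493 N

step 0→1:
  ẍ = (ẋ'−ẋ)/dt = (-1.401202035−-1.562103947)/0.019480 = 8.259852
  θ̈ = (θ̇'−θ̇)/dt = (-0.464248144−-0.209721811)/0.019480 = -13.066034
  sinθ=-0.134076, cosθ=0.990971
  F = (M+m)·ẍ + m·l·cosθ·θ̈ − m·l·sinθ·θ̇² = 9.577810 + -1.961541 − -0.000893 = 7.617163
step 1→2:
  ẍ = (ẋ'−ẋ)/dt = (-1.172263534−-1.401202035)/0.019480 = 11.752490
  θ̈ = (θ̇'−θ̇)/dt = (-0.812388419−-0.464248144)/0.019480 = -17.871677
  sinθ=-0.138123, cosθ=0.990415
  F = (M+m)·ẍ + m·l·cosθ·θ̈ − m·l·sinθ·θ̇² = 13.627741 + -2.681483 − -0.004510 = 10.950767
step 2→3:
  ẍ = (ẋ'−ẋ)/dt = (-0.950432264−-1.172263534)/0.019480 = 11.387642
  θ̈ = (θ̇'−θ̇)/dt = (-1.152806930−-0.812388419)/0.019480 = -17.475283
  sinθ=-0.147074, cosθ=0.989125
  F = (M+m)·ẍ + m·l·cosθ·θ̈ − m·l·sinθ·θ̇² = 13.204677 + -2.618594 − -0.014705 = 10.600788
step 3→4:
  ẍ = (ẋ'−ẋ)/dt = (-0.982393086−-0.950432264)/0.019480 = -1.640699
  θ̈ = (θ̇'−θ̇)/dt = (-1.152199666−-1.152806930)/0.019480 = 0.031174
  sinθ=-0.162708, cosθ=0.986674
  F = (M+m)·ẍ + m·l·cosθ·θ̈ − m·l·sinθ·θ̇² = -1.902493 + 0.004660 − -0.032758 = -1.865075
step 4→5:
  ẍ = (ẋ'−ẋ)/dt = (-1.238804810−-0.982393086)/0.019480 = -13.162820
  θ̈ = (θ̇'−θ̇)/dt = (-0.854208695−-1.152199666)/0.019480 = 15.297278
  sinθ=-0.184823, cosθ=0.982772
  F = (M+m)·ẍ + m·l·cosθ·θ̈ − m·l·sinθ·θ̇² = -15.263105 + 2.277505 − -0.037171 = -12.948429
step 5→6:
  ẍ = (ẋ'−ẋ)/dt = (-1.115562899−-1.238804810)/0.019480 = 6.326587
  θ̈ = (θ̇'−θ̇)/dt = (-1.074396188−-0.854208695)/0.019480 = -11.303259
  sinθ=-0.206833, cosθ=0.978376
  F = (M+m)·ẍ + m·l·cosθ·θ̈ − m·l·sinθ·θ̇² = 7.336070 + -1.675337 − -0.022863 = 5.683596
step 6→7:
  ẍ = (ẋ'−ẋ)/dt = (-1.033567071−-1.115562899)/0.019480 = 4.209231
  θ̈ = (θ̇'−θ̇)/dt = (-1.242952515−-1.074396188)/0.019480 = -8.652789
  sinθ=-0.223083, cosθ=0.974799
  F = (M+m)·ẍ + m·l·cosθ·θ̈ − m·l·sinθ·θ̇² = 4.880865 + -1.277803 − -0.039011 = 3.642073
step 7→8:
  ẍ = (ẋ'−ẋ)/dt = (-0.856830952−-1.033567071)/0.019480 = 9.072696
  θ̈ = (θ̇'−θ̇)/dt = (-1.542682848−-1.242952515)/0.019480 = -15.386567
  sinθ=-0.243435, cosθ=0.969917
  F = (M+m)·ẍ + m·l·cosθ·θ̈ − m·l·sinθ·θ̇² = 10.520354 + -2.260836 − -0.056975 = 8.316493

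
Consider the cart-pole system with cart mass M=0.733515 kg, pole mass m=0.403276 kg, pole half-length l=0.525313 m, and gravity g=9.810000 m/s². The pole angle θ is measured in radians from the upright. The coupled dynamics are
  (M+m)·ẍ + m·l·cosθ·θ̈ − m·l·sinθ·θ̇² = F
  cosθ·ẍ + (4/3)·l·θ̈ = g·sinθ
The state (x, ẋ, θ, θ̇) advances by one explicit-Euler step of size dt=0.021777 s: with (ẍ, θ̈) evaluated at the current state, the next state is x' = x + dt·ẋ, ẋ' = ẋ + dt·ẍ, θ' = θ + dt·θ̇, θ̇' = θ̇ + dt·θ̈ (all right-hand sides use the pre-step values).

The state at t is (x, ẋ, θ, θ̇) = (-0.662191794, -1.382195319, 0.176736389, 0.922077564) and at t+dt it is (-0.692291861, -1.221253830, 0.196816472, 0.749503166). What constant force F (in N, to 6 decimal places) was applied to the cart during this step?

F = 6.717063 N

ẍ = (ẋ'−ẋ)/dt = (-1.221253830−-1.382195319)/0.021777 = 7.390434
θ̈ = (θ̇'−θ̇)/dt = (0.749503166−0.922077564)/0.021777 = -7.924618
sinθ=0.175818, cosθ=0.984423
F = (M+m)·ẍ + m·l·cosθ·θ̈ − m·l·sinθ·θ̇² = 8.401379 + -1.652648 − 0.031668 = 6.717063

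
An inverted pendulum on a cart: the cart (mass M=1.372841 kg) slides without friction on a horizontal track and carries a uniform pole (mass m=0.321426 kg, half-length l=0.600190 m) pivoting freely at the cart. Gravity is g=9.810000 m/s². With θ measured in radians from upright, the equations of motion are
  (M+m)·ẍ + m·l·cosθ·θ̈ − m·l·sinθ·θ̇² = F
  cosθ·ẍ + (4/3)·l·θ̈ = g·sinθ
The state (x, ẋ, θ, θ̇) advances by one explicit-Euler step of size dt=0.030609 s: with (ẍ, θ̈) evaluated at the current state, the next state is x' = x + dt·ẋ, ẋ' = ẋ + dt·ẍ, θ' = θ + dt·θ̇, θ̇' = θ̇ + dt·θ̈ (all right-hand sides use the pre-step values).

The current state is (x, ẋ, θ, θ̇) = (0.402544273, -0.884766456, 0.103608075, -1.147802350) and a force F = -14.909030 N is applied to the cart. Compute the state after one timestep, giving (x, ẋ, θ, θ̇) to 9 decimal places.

(0.375462457, -1.202804548, 0.068474993, -0.713705041)

sinθ=0.103422809, cosθ=0.994637483
temp = (F + m·l·θ̇²·sinθ)/(M+m) = (-14.909030 + 0.026285746)/1.694267 = -8.784178795
θ̈ = (g·sinθ − cosθ·temp)/(l·(4/3 − m·cos²θ/(M+m))) = 14.182015372
ẍ = temp − m·l·θ̈·cosθ/(M+m) = -10.390345727
Euler: x'=0.402544273+0.030609·-0.884766456=0.375462457, ẋ'=-0.884766456+0.030609·-10.390345727=-1.202804548
       θ'=0.103608075+0.030609·-1.147802350=0.068474993, θ̇'=-1.147802350+0.030609·14.182015372=-0.713705041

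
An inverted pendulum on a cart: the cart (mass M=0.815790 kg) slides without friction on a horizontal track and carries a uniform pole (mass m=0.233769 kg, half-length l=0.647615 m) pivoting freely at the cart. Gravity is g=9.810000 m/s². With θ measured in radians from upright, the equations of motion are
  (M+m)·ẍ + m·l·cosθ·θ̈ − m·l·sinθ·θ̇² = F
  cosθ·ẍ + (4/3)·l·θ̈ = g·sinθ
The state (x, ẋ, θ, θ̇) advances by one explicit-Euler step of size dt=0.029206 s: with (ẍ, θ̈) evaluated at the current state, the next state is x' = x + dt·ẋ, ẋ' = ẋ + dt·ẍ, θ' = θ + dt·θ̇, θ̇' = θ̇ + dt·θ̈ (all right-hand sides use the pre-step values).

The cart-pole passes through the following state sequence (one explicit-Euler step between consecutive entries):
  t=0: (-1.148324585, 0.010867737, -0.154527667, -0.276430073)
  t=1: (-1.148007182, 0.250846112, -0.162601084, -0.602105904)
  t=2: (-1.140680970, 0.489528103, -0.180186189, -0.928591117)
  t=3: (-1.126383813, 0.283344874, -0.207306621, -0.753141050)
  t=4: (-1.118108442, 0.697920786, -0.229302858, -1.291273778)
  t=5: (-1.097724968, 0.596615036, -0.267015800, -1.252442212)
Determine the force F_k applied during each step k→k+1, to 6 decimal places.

F_0 = 6.957685 N
F_1 = 6.916214 N
F_2 = -6.491352 N
F_3 = 12.186307 N
F_4 = -3.387170 N

step 0→1:
  ẍ = (ẋ'−ẋ)/dt = (0.250846112−0.010867737)/0.029206 = 8.216749
  θ̈ = (θ̇'−θ̇)/dt = (-0.602105904−-0.276430073)/0.029206 = -11.150991
  sinθ=-0.153913, cosθ=0.988084
  F = (M+m)·ẍ + m·l·cosθ·θ̈ − m·l·sinθ·θ̇² = 8.623963 + -1.668059 − -0.001781 = 6.957685
step 1→2:
  ẍ = (ẋ'−ẋ)/dt = (0.489528103−0.250846112)/0.029206 = 8.172362
  θ̈ = (θ̇'−θ̇)/dt = (-0.928591117−-0.602105904)/0.029206 = -11.178703
  sinθ=-0.161886, cosθ=0.986810
  F = (M+m)·ẍ + m·l·cosθ·θ̈ − m·l·sinθ·θ̇² = 8.577376 + -1.670047 − -0.008885 = 6.916214
step 2→3:
  ẍ = (ẋ'−ẋ)/dt = (0.283344874−0.489528103)/0.029206 = -7.059619
  θ̈ = (θ̇'−θ̇)/dt = (-0.753141050−-0.928591117)/0.029206 = 6.007330
  sinθ=-0.179213, cosθ=0.983810
  F = (M+m)·ẍ + m·l·cosθ·θ̈ − m·l·sinθ·θ̇² = -7.409487 + 0.894740 − -0.023395 = -6.491352
step 3→4:
  ẍ = (ẋ'−ẋ)/dt = (0.697920786−0.283344874)/0.029206 = 14.194888
  θ̈ = (θ̇'−θ̇)/dt = (-1.291273778−-0.753141050)/0.029206 = -18.425417
  sinθ=-0.205825, cosθ=0.978589
  F = (M+m)·ẍ + m·l·cosθ·θ̈ − m·l·sinθ·θ̇² = 14.898373 + -2.729741 − -0.017675 = 12.186307
step 4→5:
  ẍ = (ẋ'−ẋ)/dt = (0.596615036−0.697920786)/0.029206 = -3.468662
  θ̈ = (θ̇'−θ̇)/dt = (-1.252442212−-1.291273778)/0.029206 = 1.329575
  sinθ=-0.227299, cosθ=0.973825
  F = (M+m)·ẍ + m·l·cosθ·θ̈ − m·l·sinθ·θ̇² = -3.640566 + 0.196019 − -0.057377 = -3.387170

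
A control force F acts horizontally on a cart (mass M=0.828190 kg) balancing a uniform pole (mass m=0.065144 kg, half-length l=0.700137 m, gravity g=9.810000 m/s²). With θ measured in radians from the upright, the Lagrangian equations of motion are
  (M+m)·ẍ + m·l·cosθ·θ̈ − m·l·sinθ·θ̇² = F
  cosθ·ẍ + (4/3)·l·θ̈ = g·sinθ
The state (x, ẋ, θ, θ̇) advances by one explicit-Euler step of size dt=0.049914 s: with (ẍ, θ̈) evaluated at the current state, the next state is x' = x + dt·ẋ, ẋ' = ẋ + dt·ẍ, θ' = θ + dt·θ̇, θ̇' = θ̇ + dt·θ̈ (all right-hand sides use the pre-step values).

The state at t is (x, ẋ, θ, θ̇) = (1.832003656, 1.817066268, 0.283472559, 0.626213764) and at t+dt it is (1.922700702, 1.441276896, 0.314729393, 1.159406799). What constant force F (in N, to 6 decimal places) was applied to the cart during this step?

F = -6.262910 N

ẍ = (ẋ'−ẋ)/dt = (1.441276896−1.817066268)/0.049914 = -7.528737
θ̈ = (θ̇'−θ̇)/dt = (1.159406799−0.626213764)/0.049914 = 10.682234
sinθ=0.279691, cosθ=0.960090
F = (M+m)·ẍ + m·l·cosθ·θ̈ − m·l·sinθ·θ̇² = -6.725677 + 0.467769 − 0.005002 = -6.262910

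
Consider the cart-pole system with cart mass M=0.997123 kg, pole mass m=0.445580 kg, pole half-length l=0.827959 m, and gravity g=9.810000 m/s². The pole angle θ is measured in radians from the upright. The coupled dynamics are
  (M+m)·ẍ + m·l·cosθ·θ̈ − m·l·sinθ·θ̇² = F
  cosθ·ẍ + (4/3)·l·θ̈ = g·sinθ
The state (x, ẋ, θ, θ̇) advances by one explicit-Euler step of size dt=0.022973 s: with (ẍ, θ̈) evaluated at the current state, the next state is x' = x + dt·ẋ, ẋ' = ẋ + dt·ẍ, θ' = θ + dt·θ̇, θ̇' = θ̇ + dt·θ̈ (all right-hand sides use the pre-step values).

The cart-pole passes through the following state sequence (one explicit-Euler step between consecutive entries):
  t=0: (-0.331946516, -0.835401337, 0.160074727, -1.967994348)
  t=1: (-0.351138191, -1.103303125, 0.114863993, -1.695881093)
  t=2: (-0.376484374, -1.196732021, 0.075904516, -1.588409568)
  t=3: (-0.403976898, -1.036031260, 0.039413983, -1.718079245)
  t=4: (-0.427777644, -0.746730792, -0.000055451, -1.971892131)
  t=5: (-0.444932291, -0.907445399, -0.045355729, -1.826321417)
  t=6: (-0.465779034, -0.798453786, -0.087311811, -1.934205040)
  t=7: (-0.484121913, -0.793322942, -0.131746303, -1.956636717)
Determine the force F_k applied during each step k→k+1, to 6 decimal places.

F_0 = -12.737978 N
F_1 = -4.274429 N
F_2 = 7.945052 N
F_3 = 14.052342 N
F_4 = -7.755077 N
F_5 = 5.169744 N
F_6 = 0.083714 N

step 0→1:
  ẍ = (ẋ'−ẋ)/dt = (-1.103303125−-0.835401337)/0.022973 = -11.661594
  θ̈ = (θ̇'−θ̇)/dt = (-1.695881093−-1.967994348)/0.022973 = 11.844916
  sinθ=0.159392, cosθ=0.987215
  F = (M+m)·ẍ + m·l·cosθ·θ̈ − m·l·sinθ·θ̇² = -16.824216 + 4.313983 − 0.227745 = -12.737978
step 1→2:
  ẍ = (ẋ'−ẋ)/dt = (-1.196732021−-1.103303125)/0.022973 = -4.066900
  θ̈ = (θ̇'−θ̇)/dt = (-1.588409568−-1.695881093)/0.022973 = 4.678167
  sinθ=0.114612, cosθ=0.993410
  F = (M+m)·ẍ + m·l·cosθ·θ̈ − m·l·sinθ·θ̇² = -5.867329 + 1.714506 − 0.121606 = -4.274429
step 2→3:
  ẍ = (ẋ'−ẋ)/dt = (-1.036031260−-1.196732021)/0.022973 = 6.995201
  θ̈ = (θ̇'−θ̇)/dt = (-1.718079245−-1.588409568)/0.022973 = -5.644438
  sinθ=0.075832, cosθ=0.997121
  F = (M+m)·ẍ + m·l·cosθ·θ̈ − m·l·sinθ·θ̇² = 10.091998 + -2.076361 − 0.070585 = 7.945052
step 3→4:
  ẍ = (ẋ'−ẋ)/dt = (-0.746730792−-1.036031260)/0.022973 = 12.593064
  θ̈ = (θ̇'−θ̇)/dt = (-1.971892131−-1.718079245)/0.022973 = -11.048313
  sinθ=0.039404, cosθ=0.999223
  F = (M+m)·ẍ + m·l·cosθ·θ̈ − m·l·sinθ·θ̇² = 18.168052 + -4.072800 − 0.042910 = 14.052342
step 4→5:
  ẍ = (ẋ'−ẋ)/dt = (-0.907445399−-0.746730792)/0.022973 = -6.995804
  θ̈ = (θ̇'−θ̇)/dt = (-1.826321417−-1.971892131)/0.022973 = 6.336600
  sinθ=-0.000055, cosθ=1.000000
  F = (M+m)·ẍ + m·l·cosθ·θ̈ − m·l·sinθ·θ̇² = -10.092868 + 2.337711 − -0.000080 = -7.755077
step 5→6:
  ẍ = (ẋ'−ẋ)/dt = (-0.798453786−-0.907445399)/0.022973 = 4.744335
  θ̈ = (θ̇'−θ̇)/dt = (-1.934205040−-1.826321417)/0.022973 = -4.696105
  sinθ=-0.045340, cosθ=0.998972
  F = (M+m)·ẍ + m·l·cosθ·θ̈ − m·l·sinθ·θ̇² = 6.844667 + -1.730715 − -0.055792 = 5.169744
step 6→7:
  ẍ = (ẋ'−ẋ)/dt = (-0.793322942−-0.798453786)/0.022973 = 0.223342
  θ̈ = (θ̇'−θ̇)/dt = (-1.956636717−-1.934205040)/0.022973 = -0.976437
  sinθ=-0.087201, cosθ=0.996191
  F = (M+m)·ẍ + m·l·cosθ·θ̈ − m·l·sinθ·θ̇² = 0.322217 + -0.358857 − -0.120354 = 0.083714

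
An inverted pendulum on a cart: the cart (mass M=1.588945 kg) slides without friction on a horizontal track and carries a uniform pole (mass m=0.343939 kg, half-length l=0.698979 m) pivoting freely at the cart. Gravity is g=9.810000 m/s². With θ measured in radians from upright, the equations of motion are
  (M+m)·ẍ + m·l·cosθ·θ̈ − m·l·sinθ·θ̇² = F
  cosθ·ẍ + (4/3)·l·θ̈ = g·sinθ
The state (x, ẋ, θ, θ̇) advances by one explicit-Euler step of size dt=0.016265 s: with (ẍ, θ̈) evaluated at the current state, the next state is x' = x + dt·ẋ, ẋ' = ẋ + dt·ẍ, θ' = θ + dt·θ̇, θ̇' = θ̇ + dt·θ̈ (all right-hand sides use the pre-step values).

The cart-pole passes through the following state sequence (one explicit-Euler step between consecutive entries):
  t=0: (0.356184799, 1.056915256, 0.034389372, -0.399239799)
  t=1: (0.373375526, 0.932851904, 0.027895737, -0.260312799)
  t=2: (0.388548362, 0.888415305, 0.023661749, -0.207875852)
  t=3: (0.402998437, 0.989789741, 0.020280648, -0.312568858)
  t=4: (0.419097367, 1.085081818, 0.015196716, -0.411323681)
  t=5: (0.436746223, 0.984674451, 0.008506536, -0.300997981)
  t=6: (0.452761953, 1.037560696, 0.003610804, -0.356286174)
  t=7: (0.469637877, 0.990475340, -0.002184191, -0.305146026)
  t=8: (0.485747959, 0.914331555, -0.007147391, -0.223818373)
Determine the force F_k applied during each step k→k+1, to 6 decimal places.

step 0→1:
  ẍ = (ẋ'−ẋ)/dt = (0.932851904−1.056915256)/0.016265 = -7.627627
  θ̈ = (θ̇'−θ̇)/dt = (-0.260312799−-0.399239799)/0.016265 = 8.541469
  sinθ=0.034383, cosθ=0.999409
  F = (M+m)·ẍ + m·l·cosθ·θ̈ − m·l·sinθ·θ̇² = -14.743318 + 2.052208 − 0.001318 = -12.692428
step 1→2:
  ẍ = (ẋ'−ẋ)/dt = (0.888415305−0.932851904)/0.016265 = -2.732038
  θ̈ = (θ̇'−θ̇)/dt = (-0.207875852−-0.260312799)/0.016265 = 3.223913
  sinθ=0.027892, cosθ=0.999611
  F = (M+m)·ẍ + m·l·cosθ·θ̈ − m·l·sinθ·θ̇² = -5.280713 + 0.774747 − 0.000454 = -4.506420
step 2→3:
  ẍ = (ẋ'−ẋ)/dt = (0.989789741−0.888415305)/0.016265 = 6.232674
  θ̈ = (θ̇'−θ̇)/dt = (-0.312568858−-0.207875852)/0.016265 = -6.436705
  sinθ=0.023660, cosθ=0.999720
  F = (M+m)·ẍ + m·l·cosθ·θ̈ − m·l·sinθ·θ̇² = 12.047035 + -1.546990 − 0.000246 = 10.499799
step 3→4:
  ẍ = (ẋ'−ẋ)/dt = (1.085081818−0.989789741)/0.016265 = 5.858720
  θ̈ = (θ̇'−θ̇)/dt = (-0.411323681−-0.312568858)/0.016265 = -6.071615
  sinθ=0.020279, cosθ=0.999794
  F = (M+m)·ẍ + m·l·cosθ·θ̈ − m·l·sinθ·θ̇² = 11.324226 + -1.459353 − 0.000476 = 9.864396
step 4→5:
  ẍ = (ẋ'−ẋ)/dt = (0.984674451−1.085081818)/0.016265 = -6.173217
  θ̈ = (θ̇'−θ̇)/dt = (-0.300997981−-0.411323681)/0.016265 = 6.783013
  sinθ=0.015196, cosθ=0.999885
  F = (M+m)·ẍ + m·l·cosθ·θ̈ − m·l·sinθ·θ̇² = -11.932111 + 1.630490 − 0.000618 = -10.302240
step 5→6:
  ẍ = (ẋ'−ẋ)/dt = (1.037560696−0.984674451)/0.016265 = 3.251537
  θ̈ = (θ̇'−θ̇)/dt = (-0.356286174−-0.300997981)/0.016265 = -3.399213
  sinθ=0.008506, cosθ=0.999964
  F = (M+m)·ẍ + m·l·cosθ·θ̈ − m·l·sinθ·θ̇² = 6.284843 + -0.817162 − 0.000185 = 5.467496
step 6→7:
  ẍ = (ẋ'−ẋ)/dt = (0.990475340−1.037560696)/0.016265 = -2.894888
  θ̈ = (θ̇'−θ̇)/dt = (-0.305146026−-0.356286174)/0.016265 = 3.144184
  sinθ=0.003611, cosθ=0.999993
  F = (M+m)·ẍ + m·l·cosθ·θ̈ − m·l·sinθ·θ̇² = -5.595483 + 0.755876 − 0.000110 = -4.839717
step 7→8:
  ẍ = (ẋ'−ẋ)/dt = (0.914331555−0.990475340)/0.016265 = -4.681450
  θ̈ = (θ̇'−θ̇)/dt = (-0.223818373−-0.305146026)/0.016265 = 5.000163
  sinθ=-0.002184, cosθ=0.999998
  F = (M+m)·ẍ + m·l·cosθ·θ̈ − m·l·sinθ·θ̇² = -9.048700 + 1.202067 − -0.000049 = -7.846584

F_0 = -12.692428 N
F_1 = -4.506420 N
F_2 = 10.499799 N
F_3 = 9.864396 N
F_4 = -10.302240 N
F_5 = 5.467496 N
F_6 = -4.839717 N
F_7 = -7.846584 N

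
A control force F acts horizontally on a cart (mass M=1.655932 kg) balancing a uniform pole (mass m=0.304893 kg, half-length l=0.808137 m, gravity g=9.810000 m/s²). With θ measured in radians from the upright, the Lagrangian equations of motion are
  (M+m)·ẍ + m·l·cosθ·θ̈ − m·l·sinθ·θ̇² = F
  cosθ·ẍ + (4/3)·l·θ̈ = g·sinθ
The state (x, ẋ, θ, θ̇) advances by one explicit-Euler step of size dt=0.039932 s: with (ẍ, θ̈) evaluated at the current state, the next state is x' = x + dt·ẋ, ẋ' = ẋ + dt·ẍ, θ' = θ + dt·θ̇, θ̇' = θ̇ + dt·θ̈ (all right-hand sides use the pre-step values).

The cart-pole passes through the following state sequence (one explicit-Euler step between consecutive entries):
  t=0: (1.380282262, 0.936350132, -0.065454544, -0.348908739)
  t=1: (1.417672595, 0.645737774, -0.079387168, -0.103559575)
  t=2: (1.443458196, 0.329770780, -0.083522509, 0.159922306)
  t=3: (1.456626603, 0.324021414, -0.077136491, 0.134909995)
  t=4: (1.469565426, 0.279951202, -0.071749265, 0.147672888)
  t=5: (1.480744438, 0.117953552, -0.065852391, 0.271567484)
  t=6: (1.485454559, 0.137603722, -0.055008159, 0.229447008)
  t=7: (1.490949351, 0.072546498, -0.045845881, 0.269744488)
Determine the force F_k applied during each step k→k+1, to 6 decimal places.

step 0→1:
  ẍ = (ẋ'−ẋ)/dt = (0.645737774−0.936350132)/0.039932 = -7.277681
  θ̈ = (θ̇'−θ̇)/dt = (-0.103559575−-0.348908739)/0.039932 = 6.144174
  sinθ=-0.065408, cosθ=0.997859
  F = (M+m)·ẍ + m·l·cosθ·θ̈ − m·l·sinθ·θ̇² = -14.270259 + 1.510654 − -0.001962 = -12.757643
step 1→2:
  ẍ = (ẋ'−ẋ)/dt = (0.329770780−0.645737774)/0.039932 = -7.912626
  θ̈ = (θ̇'−θ̇)/dt = (0.159922306−-0.103559575)/0.039932 = 6.598264
  sinθ=-0.079304, cosθ=0.996850
  F = (M+m)·ẍ + m·l·cosθ·θ̈ − m·l·sinθ·θ̇² = -15.515275 + 1.620661 − -0.000210 = -13.894405
step 2→3:
  ẍ = (ẋ'−ẋ)/dt = (0.324021414−0.329770780)/0.039932 = -0.143979
  θ̈ = (θ̇'−θ̇)/dt = (0.134909995−0.159922306)/0.039932 = -0.626373
  sinθ=-0.083425, cosθ=0.996514
  F = (M+m)·ẍ + m·l·cosθ·θ̈ − m·l·sinθ·θ̇² = -0.282317 + -0.153797 − -0.000526 = -0.435589
step 3→4:
  ẍ = (ẋ'−ẋ)/dt = (0.279951202−0.324021414)/0.039932 = -1.103631
  θ̈ = (θ̇'−θ̇)/dt = (0.147672888−0.134909995)/0.039932 = 0.319616
  sinθ=-0.077060, cosθ=0.997026
  F = (M+m)·ẍ + m·l·cosθ·θ̈ − m·l·sinθ·θ̇² = -2.164028 + 0.078518 − -0.000346 = -2.085165
step 4→5:
  ẍ = (ẋ'−ẋ)/dt = (0.117953552−0.279951202)/0.039932 = -4.056838
  θ̈ = (θ̇'−θ̇)/dt = (0.271567484−0.147672888)/0.039932 = 3.102639
  sinθ=-0.071688, cosθ=0.997427
  F = (M+m)·ẍ + m·l·cosθ·θ̈ − m·l·sinθ·θ̇² = -7.954749 + 0.762509 − -0.000385 = -7.191855
step 5→6:
  ẍ = (ẋ'−ẋ)/dt = (0.137603722−0.117953552)/0.039932 = 0.492091
  θ̈ = (θ̇'−θ̇)/dt = (0.229447008−0.271567484)/0.039932 = -1.054805
  sinθ=-0.065805, cosθ=0.997833
  F = (M+m)·ẍ + m·l·cosθ·θ̈ − m·l·sinθ·θ̇² = 0.964904 + -0.259336 − -0.001196 = 0.706764
step 6→7:
  ẍ = (ẋ'−ẋ)/dt = (0.072546498−0.137603722)/0.039932 = -1.629200
  θ̈ = (θ̇'−θ̇)/dt = (0.269744488−0.229447008)/0.039932 = 1.009153
  sinθ=-0.054980, cosθ=0.998487
  F = (M+m)·ẍ + m·l·cosθ·θ̈ − m·l·sinθ·θ̇² = -3.194577 + 0.248274 − -0.000713 = -2.945589

F_0 = -12.757643 N
F_1 = -13.894405 N
F_2 = -0.435589 N
F_3 = -2.085165 N
F_4 = -7.191855 N
F_5 = 0.706764 N
F_6 = -2.945589 N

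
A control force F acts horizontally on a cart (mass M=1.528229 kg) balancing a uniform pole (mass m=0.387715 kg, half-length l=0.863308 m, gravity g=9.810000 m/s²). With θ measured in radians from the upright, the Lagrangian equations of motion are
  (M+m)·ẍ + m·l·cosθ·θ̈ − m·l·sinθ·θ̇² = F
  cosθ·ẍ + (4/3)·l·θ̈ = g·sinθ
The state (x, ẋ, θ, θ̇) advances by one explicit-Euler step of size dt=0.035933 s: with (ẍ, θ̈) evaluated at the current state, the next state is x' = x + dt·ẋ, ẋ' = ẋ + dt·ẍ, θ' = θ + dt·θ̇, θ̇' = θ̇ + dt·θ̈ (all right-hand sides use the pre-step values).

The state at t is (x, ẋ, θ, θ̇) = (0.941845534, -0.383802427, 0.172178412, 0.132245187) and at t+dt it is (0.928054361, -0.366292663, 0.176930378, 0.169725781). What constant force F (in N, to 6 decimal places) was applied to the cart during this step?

ẍ = (ẋ'−ẋ)/dt = (-0.366292663−-0.383802427)/0.035933 = 0.487289
θ̈ = (θ̇'−θ̇)/dt = (0.169725781−0.132245187)/0.035933 = 1.043069
sinθ=0.171329, cosθ=0.985214
F = (M+m)·ẍ + m·l·cosθ·θ̈ − m·l·sinθ·θ̇² = 0.933619 + 0.343971 − 0.001003 = 1.276587

F = 1.276587 N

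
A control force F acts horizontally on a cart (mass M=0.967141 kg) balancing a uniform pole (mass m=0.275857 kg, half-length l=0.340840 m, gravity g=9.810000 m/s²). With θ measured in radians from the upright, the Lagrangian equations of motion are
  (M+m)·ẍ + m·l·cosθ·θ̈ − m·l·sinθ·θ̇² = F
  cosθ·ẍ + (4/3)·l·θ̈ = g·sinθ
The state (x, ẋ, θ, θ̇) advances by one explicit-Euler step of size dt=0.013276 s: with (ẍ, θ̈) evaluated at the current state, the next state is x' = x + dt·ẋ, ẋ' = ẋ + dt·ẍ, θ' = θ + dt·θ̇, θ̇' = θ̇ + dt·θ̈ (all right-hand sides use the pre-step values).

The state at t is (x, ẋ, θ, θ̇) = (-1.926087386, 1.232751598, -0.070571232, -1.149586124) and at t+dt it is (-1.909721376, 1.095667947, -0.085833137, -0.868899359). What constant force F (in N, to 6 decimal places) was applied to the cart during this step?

ẍ = (ẋ'−ẋ)/dt = (1.095667947−1.232751598)/0.013276 = -10.325674
θ̈ = (θ̇'−θ̇)/dt = (-0.868899359−-1.149586124)/0.013276 = 21.142420
sinθ=-0.070513, cosθ=0.997511
F = (M+m)·ẍ + m·l·cosθ·θ̈ − m·l·sinθ·θ̇² = -12.834792 + 1.982928 − -0.008762 = -10.843103

F = -10.843103 N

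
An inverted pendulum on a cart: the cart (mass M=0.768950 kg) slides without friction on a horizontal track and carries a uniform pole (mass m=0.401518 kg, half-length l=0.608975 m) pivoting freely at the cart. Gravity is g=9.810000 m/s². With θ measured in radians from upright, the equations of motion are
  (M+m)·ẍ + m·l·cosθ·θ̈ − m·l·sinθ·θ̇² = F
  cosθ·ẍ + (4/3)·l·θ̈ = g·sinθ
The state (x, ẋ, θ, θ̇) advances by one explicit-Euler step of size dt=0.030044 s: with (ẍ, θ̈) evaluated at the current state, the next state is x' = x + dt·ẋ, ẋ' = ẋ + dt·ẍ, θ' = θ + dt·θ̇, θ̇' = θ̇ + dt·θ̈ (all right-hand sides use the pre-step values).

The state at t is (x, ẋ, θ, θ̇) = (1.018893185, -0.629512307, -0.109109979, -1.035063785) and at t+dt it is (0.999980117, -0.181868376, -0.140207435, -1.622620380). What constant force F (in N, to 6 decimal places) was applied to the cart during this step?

F = 12.714625 N

ẍ = (ẋ'−ẋ)/dt = (-0.181868376−-0.629512307)/0.030044 = 14.899612
θ̈ = (θ̇'−θ̇)/dt = (-1.622620380−-1.035063785)/0.030044 = -19.556537
sinθ=-0.108894, cosθ=0.994053
F = (M+m)·ẍ + m·l·cosθ·θ̈ − m·l·sinθ·θ̇² = 17.439519 + -4.753420 − -0.028526 = 12.714625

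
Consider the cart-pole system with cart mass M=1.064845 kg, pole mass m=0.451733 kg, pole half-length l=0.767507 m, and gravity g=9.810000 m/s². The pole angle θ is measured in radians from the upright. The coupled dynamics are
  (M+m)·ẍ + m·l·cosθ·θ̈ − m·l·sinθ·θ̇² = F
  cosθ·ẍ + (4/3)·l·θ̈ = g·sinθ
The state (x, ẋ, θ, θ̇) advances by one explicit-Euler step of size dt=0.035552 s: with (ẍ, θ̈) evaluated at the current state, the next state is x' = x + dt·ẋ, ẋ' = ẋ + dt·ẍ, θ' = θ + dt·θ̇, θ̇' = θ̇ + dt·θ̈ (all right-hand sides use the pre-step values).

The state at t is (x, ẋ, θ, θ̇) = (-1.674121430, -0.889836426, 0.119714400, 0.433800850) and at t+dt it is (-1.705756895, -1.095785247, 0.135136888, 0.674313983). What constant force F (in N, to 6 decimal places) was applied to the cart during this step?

ẍ = (ẋ'−ẋ)/dt = (-1.095785247−-0.889836426)/0.035552 = -5.792890
θ̈ = (θ̇'−θ̇)/dt = (0.674313983−0.433800850)/0.035552 = 6.765108
sinθ=0.119429, cosθ=0.992843
F = (M+m)·ẍ + m·l·cosθ·θ̈ − m·l·sinθ·θ̇² = -8.785369 + 2.328731 − 0.007792 = -6.464430

F = -6.464430 N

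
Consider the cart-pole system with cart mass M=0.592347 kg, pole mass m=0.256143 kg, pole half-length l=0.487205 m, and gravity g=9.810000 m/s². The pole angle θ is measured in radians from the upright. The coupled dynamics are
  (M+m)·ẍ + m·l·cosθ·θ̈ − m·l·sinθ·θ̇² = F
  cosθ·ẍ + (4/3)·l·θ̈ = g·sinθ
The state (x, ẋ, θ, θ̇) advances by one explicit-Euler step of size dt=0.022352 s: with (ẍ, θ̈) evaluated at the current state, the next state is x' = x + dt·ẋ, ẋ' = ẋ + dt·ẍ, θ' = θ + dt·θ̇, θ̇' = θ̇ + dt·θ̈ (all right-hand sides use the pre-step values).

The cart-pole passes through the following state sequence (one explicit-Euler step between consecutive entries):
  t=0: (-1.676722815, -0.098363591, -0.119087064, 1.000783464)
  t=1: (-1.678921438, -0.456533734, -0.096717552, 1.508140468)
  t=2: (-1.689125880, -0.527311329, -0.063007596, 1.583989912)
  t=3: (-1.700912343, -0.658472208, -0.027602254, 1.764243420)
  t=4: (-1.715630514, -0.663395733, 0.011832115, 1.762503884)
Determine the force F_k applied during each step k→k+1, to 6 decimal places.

step 0→1:
  ẍ = (ẋ'−ẋ)/dt = (-0.456533734−-0.098363591)/0.022352 = -16.024076
  θ̈ = (θ̇'−θ̇)/dt = (1.508140468−1.000783464)/0.022352 = 22.698506
  sinθ=-0.118806, cosθ=0.992918
  F = (M+m)·ẍ + m·l·cosθ·θ̈ − m·l·sinθ·θ̇² = -13.596268 + 2.812579 − -0.014850 = -10.768840
step 1→2:
  ẍ = (ẋ'−ẋ)/dt = (-0.527311329−-0.456533734)/0.022352 = -3.166499
  θ̈ = (θ̇'−θ̇)/dt = (1.583989912−1.508140468)/0.022352 = 3.393407
  sinθ=-0.096567, cosθ=0.995327
  F = (M+m)·ẍ + m·l·cosθ·θ̈ − m·l·sinθ·θ̇² = -2.686743 + 0.421498 − -0.027410 = -2.237835
step 2→3:
  ẍ = (ẋ'−ẋ)/dt = (-0.658472208−-0.527311329)/0.022352 = -5.867971
  θ̈ = (θ̇'−θ̇)/dt = (1.764243420−1.583989912)/0.022352 = 8.064312
  sinθ=-0.062966, cosθ=0.998016
  F = (M+m)·ẍ + m·l·cosθ·θ̈ − m·l·sinθ·θ̇² = -4.978914 + 1.004382 − -0.019715 = -3.954817
step 3→4:
  ẍ = (ẋ'−ẋ)/dt = (-0.663395733−-0.658472208)/0.022352 = -0.220272
  θ̈ = (θ̇'−θ̇)/dt = (1.762503884−1.764243420)/0.022352 = -0.077825
  sinθ=-0.027599, cosθ=0.999619
  F = (M+m)·ẍ + m·l·cosθ·θ̈ − m·l·sinθ·θ̇² = -0.186899 + -0.009708 − -0.010720 = -0.185887

F_0 = -10.768840 N
F_1 = -2.237835 N
F_2 = -3.954817 N
F_3 = -0.185887 N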